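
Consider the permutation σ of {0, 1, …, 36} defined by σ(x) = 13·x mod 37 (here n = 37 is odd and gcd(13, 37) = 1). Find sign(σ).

-1

Start at x=34: 34 → 35 → 11 → 32 → 9 → 6 → 4 → … (one orbit).
The orbit structure of x ↦ 13x mod 37: 2 orbits of sizes [36, 1].
With 2 cycles on 37 points, sign = (−1)^{37−2} = -1.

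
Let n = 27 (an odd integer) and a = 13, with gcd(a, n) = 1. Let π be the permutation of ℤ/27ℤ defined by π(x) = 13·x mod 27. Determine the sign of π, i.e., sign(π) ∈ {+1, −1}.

Trace 7: π^k(7) = [7, 10, 22, 16, 19, 4, 25] for k=0..6.
The orbit structure of x ↦ 13x mod 27: 7 orbits of sizes [9, 9, 3, 3, 1, 1, 1].
With 7 cycles on 27 points, sign = (−1)^{27−7} = +1.
(13|27)_J = +1 (Zolotarev's lemma cross-check).

+1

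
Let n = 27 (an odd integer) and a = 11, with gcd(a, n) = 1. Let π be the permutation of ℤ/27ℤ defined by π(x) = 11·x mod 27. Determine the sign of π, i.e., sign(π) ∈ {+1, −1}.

-1

Trace 22: π^k(22) = [22, 26, 16, 14, 19, 20, 4] for k=0..6.
Cycle lengths of π_11 on ℤ/27ℤ: [18, 6, 2, 1]; 4 cycles in total.
27 − 4 = 23 transpositions; sign(π) = (−1)^23 = -1.
The Jacobi symbol (11|27) = -1 (Zolotarev) agrees.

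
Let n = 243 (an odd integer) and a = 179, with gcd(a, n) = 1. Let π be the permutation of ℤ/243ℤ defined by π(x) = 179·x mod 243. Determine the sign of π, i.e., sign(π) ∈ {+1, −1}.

-1

Trace 152: π^k(152) = [152, 235, 26, 37, 62, 163, 17] for k=0..6.
The orbit structure of x ↦ 179x mod 243: 14 orbits of sizes [54, 54, 54, 18, 18, 18, 6, 6, 6, 2, 2, 2, 2, 1].
With 14 cycles on 243 points, sign = (−1)^{243−14} = -1.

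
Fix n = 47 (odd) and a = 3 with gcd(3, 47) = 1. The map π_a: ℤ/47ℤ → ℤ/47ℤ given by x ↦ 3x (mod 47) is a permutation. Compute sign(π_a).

Start at x=27: 27 → 34 → 8 → 24 → 25 → 28 → 37 → … (one orbit).
π_3 has 3 disjoint cycles with lengths [23, 23, 1] on {0,…,46}.
n − c = 47 − 3 = 44; sign = (−1)^44 = +1.
Zolotarev: (3|47) = +1, matching the cycle-count sign.

+1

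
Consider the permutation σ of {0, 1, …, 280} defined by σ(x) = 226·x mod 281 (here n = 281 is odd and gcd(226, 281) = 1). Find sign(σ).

-1

Orbit of 129 under x↦226x: [129, 211, 197, 124, 205, 246, 239]… (length divides ord_281(226)).
π_226 has 2 disjoint cycles with lengths [280, 1] on {0,…,280}.
n − c = 281 − 2 = 279; sign = (−1)^279 = -1.
Check: (226/281) = -1 by Zolotarev.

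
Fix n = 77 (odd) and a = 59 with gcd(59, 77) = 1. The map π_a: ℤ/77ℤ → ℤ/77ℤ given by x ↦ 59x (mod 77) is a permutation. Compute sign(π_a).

Orbit of 9 under x↦59x: [9, 69, 67, 26, 71, 31, 58]… (length divides ord_77(59)).
π_59 has 6 disjoint cycles with lengths [30, 30, 6, 5, 5, 1] on {0,…,76}.
sign(π) = (−1)^{n − #cycles} = (−1)^{77−6} = (−1)^71 = -1.
The Jacobi symbol (59|77) = -1 (Zolotarev) agrees.

-1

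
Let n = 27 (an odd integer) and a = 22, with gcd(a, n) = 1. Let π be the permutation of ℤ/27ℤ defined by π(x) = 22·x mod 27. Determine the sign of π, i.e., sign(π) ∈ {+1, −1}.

+1

Orbit of 16 under x↦22x: [16, 1, 22, 25, 10, 4, 7]… (length divides ord_27(22)).
Decompose π into cycles: lengths [9, 9, 3, 3, 1, 1, 1] (7 cycles, including the fixed point 0).
n − c = 27 − 7 = 20; sign = (−1)^20 = +1.
The Jacobi symbol (22|27) = +1 (Zolotarev) agrees.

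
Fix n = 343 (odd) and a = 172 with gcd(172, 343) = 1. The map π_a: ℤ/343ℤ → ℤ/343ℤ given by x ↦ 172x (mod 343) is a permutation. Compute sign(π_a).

Orbit of 163 under x↦172x: [163, 253, 298, 149, 246, 123, 233]… (length divides ord_343(172)).
Decompose π into cycles: lengths [147, 147, 21, 21, 3, 3, 1] (7 cycles, including the fixed point 0).
With 7 cycles on 343 points, sign = (−1)^{343−7} = +1.

+1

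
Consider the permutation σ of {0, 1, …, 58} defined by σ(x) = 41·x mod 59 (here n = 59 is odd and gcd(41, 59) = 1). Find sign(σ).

+1

Trace 17: π^k(17) = [17, 48, 21, 35, 19, 12, 20] for k=0..6.
π_41 has 3 disjoint cycles with lengths [29, 29, 1] on {0,…,58}.
59 − 3 = 56 transpositions; sign(π) = (−1)^56 = +1.
(41|59)_J = +1 (Zolotarev's lemma cross-check).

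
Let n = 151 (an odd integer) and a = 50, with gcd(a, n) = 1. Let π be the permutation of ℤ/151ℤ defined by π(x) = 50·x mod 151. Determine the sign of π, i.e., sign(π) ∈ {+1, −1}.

+1

Orbit of 59 under x↦50x: [59, 81, 124, 9, 148, 1, 50]… (length divides ord_151(50)).
The orbit structure of x ↦ 50x mod 151: 7 orbits of sizes [25, 25, 25, 25, 25, 25, 1].
sign(π) = (−1)^{n − #cycles} = (−1)^{151−7} = (−1)^144 = +1.
(50|151)_J = +1 (Zolotarev's lemma cross-check).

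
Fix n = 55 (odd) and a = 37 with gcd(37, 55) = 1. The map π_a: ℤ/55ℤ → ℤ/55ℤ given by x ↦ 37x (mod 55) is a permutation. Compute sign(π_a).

Orbit of 42 under x↦37x: [42, 14, 23, 26, 27, 9, 3]… (length divides ord_55(37)).
Decompose π into cycles: lengths [20, 20, 5, 5, 4, 1] (6 cycles, including the fixed point 0).
6 cycles on 55: each ℓ→(−1)^(ℓ−1), product (−1)^49 = -1.
Zolotarev: (37|55) = -1, matching the cycle-count sign.

-1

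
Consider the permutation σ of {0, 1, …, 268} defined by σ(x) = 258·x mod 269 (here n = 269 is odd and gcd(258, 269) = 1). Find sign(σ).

Orbit of 177 under x↦258x: [177, 205, 166, 57, 180, 172, 260]… (length divides ord_269(258)).
Cycle type of π: 67×4 + 1; total 5 cycles.
5 cycles on 269: each ℓ→(−1)^(ℓ−1), product (−1)^264 = +1.

+1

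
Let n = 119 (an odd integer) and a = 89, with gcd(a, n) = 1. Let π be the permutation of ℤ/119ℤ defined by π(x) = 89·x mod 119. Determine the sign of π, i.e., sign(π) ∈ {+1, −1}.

-1

Orbit of 67 under x↦89x: [67, 13, 86, 38, 50, 47, 18]… (length divides ord_119(89)).
Cycle lengths of π_89 on ℤ/119ℤ: [12, 12, 12, 12, 12, 12, 12, 12, 6, 4, 4, 4, 4, 1]; 14 cycles in total.
sign(π) = (−1)^{n − #cycles} = (−1)^{119−14} = (−1)^105 = -1.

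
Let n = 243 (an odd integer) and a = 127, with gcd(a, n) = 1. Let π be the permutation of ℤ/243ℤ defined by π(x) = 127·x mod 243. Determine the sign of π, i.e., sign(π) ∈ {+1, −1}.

+1

Orbit of 172 under x↦127x: [172, 217, 100, 64, 109, 235, 199]… (length divides ord_243(127)).
π_127 has 27 disjoint cycles with lengths [27, 27, 27, 27, 27, 27, 9, 9, 9, 9, 9, 9, 3, 3, 3, 3, 3, 3, 1, 1, 1, 1, 1, 1, 1, 1, 1] on {0,…,242}.
27 cycles on 243: each ℓ→(−1)^(ℓ−1), product (−1)^216 = +1.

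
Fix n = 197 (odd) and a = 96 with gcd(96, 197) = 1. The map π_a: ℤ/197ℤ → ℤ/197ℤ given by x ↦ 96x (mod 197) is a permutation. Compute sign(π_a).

+1

Orbit of 92 under x↦96x: [92, 164, 181, 40, 97, 53, 163]… (length divides ord_197(96)).
Cycle lengths of π_96 on ℤ/197ℤ: [98, 98, 1]; 3 cycles in total.
Σ(ℓ_i−1) = 197−3 = 194; sign = (−1)^194 = +1.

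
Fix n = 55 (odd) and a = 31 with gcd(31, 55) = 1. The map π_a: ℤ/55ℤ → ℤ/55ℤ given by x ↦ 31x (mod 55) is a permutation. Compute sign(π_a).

+1

Start at x=26: 26 → 36 → 16 → 1 → 31 → 26 (one orbit).
Cycle type of π: 5×10 + 1×5; total 15 cycles.
55 − 15 = 40 transpositions; sign(π) = (−1)^40 = +1.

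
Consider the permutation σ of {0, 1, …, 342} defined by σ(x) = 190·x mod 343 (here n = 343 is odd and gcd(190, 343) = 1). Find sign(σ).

Orbit of 281 under x↦190x: [281, 225, 218, 260, 8, 148, 337]… (length divides ord_343(190)).
Decompose π into cycles: lengths [49, 49, 49, 49, 49, 49, 7, 7, 7, 7, 7, 7, 1, 1, 1, 1, 1, 1, 1] (19 cycles, including the fixed point 0).
343 − 19 = 324 transpositions; sign(π) = (−1)^324 = +1.
(190|343)_J = +1 (Zolotarev's lemma cross-check).

+1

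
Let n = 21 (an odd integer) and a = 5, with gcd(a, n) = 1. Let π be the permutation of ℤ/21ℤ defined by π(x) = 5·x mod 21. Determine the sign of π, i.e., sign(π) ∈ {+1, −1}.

Orbit of 5 under x↦5x: [5, 4, 20, 16, 17, 1]… (length divides ord_21(5)).
The orbit structure of x ↦ 5x mod 21: 5 orbits of sizes [6, 6, 6, 2, 1].
Σ(ℓ_i−1) = 21−5 = 16; sign = (−1)^16 = +1.
(5|21)_J = +1 (Zolotarev's lemma cross-check).

+1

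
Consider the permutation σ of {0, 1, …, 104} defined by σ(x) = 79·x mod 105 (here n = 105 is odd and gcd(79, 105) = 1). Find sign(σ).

+1

Start at x=1: 1 → 79 → 46 → 64 → 16 → 4 → 1 (one orbit).
Cycle lengths of π_79 on ℤ/105ℤ: [6, 6, 6, 6, 6, 6, 6, 6, 6, 6, 6, 6, 3, 3, 3, 3, 3, 3, 2, 2, 2, 2, 2, 2, 1, 1, 1]; 27 cycles in total.
n − c = 105 − 27 = 78; sign = (−1)^78 = +1.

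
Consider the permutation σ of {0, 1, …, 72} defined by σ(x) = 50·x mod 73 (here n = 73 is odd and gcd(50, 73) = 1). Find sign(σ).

+1

Start at x=50: 50 → 18 → 24 → 32 → 67 → 65 → 38 → … (one orbit).
π_50 has 3 disjoint cycles with lengths [36, 36, 1] on {0,…,72}.
With 3 cycles on 73 points, sign = (−1)^{73−3} = +1.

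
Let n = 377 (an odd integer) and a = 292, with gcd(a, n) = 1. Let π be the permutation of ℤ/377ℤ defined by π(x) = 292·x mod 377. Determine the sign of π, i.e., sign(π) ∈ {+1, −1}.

Trace 47: π^k(47) = [47, 152, 275, 376, 85, 315, 369] for k=0..6.
Decompose π into cycles: lengths [84, 84, 84, 84, 28, 12, 1] (7 cycles, including the fixed point 0).
Σ(ℓ_i−1) = 377−7 = 370; sign = (−1)^370 = +1.
Check: (292/377) = +1 by Zolotarev.

+1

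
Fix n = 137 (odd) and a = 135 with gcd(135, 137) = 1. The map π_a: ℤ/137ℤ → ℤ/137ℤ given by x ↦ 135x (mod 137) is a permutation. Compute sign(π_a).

Orbit of 93 under x↦135x: [93, 88, 98, 78, 118, 38, 61]… (length divides ord_137(135)).
Decompose π into cycles: lengths [68, 68, 1] (3 cycles, including the fixed point 0).
n − c = 137 − 3 = 134; sign = (−1)^134 = +1.

+1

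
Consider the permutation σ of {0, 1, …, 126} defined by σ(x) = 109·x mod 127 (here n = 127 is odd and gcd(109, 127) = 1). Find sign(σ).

Orbit of 40 under x↦109x: [40, 42, 6, 19, 39, 60, 63]… (length divides ord_127(109)).
Cycle type of π: 126 + 1; total 2 cycles.
sign(π) = (−1)^{n − #cycles} = (−1)^{127−2} = (−1)^125 = -1.
Zolotarev: (109|127) = -1, matching the cycle-count sign.

-1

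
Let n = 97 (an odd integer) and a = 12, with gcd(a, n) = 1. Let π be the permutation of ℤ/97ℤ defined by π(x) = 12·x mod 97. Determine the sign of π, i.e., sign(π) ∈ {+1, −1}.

+1

Orbit of 64 under x↦12x: [64, 89, 1, 12, 47, 79, 75]… (length divides ord_97(12)).
7 cycles of lengths [16, 16, 16, 16, 16, 16, 1].
97 − 7 = 90 transpositions; sign(π) = (−1)^90 = +1.
Zolotarev: (12|97) = +1, matching the cycle-count sign.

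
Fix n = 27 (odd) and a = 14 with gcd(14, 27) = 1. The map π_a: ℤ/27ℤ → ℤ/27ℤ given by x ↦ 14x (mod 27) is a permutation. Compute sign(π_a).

-1

Orbit of 16 under x↦14x: [16, 8, 4, 2, 1, 14, 7]… (length divides ord_27(14)).
Cycle lengths of π_14 on ℤ/27ℤ: [18, 6, 2, 1]; 4 cycles in total.
27 − 4 = 23 transpositions; sign(π) = (−1)^23 = -1.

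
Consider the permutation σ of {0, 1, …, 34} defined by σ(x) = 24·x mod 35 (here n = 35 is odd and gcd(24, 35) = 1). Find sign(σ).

-1

Start at x=19: 19 → 1 → 24 → 16 → 34 → 11 → 19 (one orbit).
The orbit structure of x ↦ 24x mod 35: 8 orbits of sizes [6, 6, 6, 6, 6, 2, 2, 1].
sign(π) = (−1)^{n − #cycles} = (−1)^{35−8} = (−1)^27 = -1.
Zolotarev: (24|35) = -1, matching the cycle-count sign.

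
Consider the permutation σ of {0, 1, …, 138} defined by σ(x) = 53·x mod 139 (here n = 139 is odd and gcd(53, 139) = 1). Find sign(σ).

-1

Start at x=121: 121 → 19 → 34 → 134 → 13 → 133 → 99 → … (one orbit).
2 cycles of lengths [138, 1].
n − c = 139 − 2 = 137; sign = (−1)^137 = -1.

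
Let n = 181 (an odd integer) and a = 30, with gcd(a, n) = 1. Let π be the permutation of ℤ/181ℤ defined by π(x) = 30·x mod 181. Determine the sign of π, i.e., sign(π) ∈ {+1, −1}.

Start at x=5: 5 → 150 → 156 → 155 → 125 → 130 → 99 → … (one orbit).
Cycle lengths of π_30 on ℤ/181ℤ: [60, 60, 60, 1]; 4 cycles in total.
With 4 cycles on 181 points, sign = (−1)^{181−4} = -1.

-1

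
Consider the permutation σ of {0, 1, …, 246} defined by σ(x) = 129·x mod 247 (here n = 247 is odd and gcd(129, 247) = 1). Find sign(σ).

-1

Orbit of 12 under x↦129x: [12, 66, 116, 144, 51, 157, 246]… (length divides ord_247(129)).
20 cycles of lengths [18, 18, 18, 18, 18, 18, 18, 18, 18, 18, 18, 18, 18, 2, 2, 2, 2, 2, 2, 1].
With 20 cycles on 247 points, sign = (−1)^{247−20} = -1.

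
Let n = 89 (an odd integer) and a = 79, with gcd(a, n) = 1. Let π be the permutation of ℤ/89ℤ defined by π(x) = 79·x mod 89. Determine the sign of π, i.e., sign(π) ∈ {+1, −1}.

+1

Start at x=72: 72 → 81 → 80 → 1 → 79 → 11 → 68 → … (one orbit).
Decompose π into cycles: lengths [44, 44, 1] (3 cycles, including the fixed point 0).
Σ(ℓ_i−1) = 89−3 = 86; sign = (−1)^86 = +1.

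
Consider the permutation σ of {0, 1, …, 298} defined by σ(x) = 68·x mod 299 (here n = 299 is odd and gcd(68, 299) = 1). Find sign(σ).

Start at x=1: 1 → 68 → 139 → 183 → 185 → 22 → 1 (one orbit).
The orbit structure of x ↦ 68x mod 299: 60 orbits of sizes [6, 6, 6, 6, 6, 6, 6, 6, 6, 6, 6, 6, 6, 6, 6, 6, 6, 6, 6, 6, 6, 6, 6, 6, 6, 6, 6, 6, 6, 6, 6, 6, 6, 6, 6, 6, 6, 6, 6, 6, 6, 6, 6, 6, 3, 3, 3, 3, 2, 2, 2, 2, 2, 2, 2, 2, 2, 2, 2, 1].
60 cycles on 299: each ℓ→(−1)^(ℓ−1), product (−1)^239 = -1.

-1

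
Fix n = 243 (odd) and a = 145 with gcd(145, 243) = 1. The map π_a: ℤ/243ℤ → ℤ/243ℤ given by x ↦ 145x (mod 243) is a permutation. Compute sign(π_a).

+1

Start at x=226: 226 → 208 → 28 → 172 → 154 → 217 → 118 → … (one orbit).
Cycle type of π: 27×6 + 9×6 + 3×6 + 1×9; total 27 cycles.
sign(π) = (−1)^{n − #cycles} = (−1)^{243−27} = (−1)^216 = +1.
(145|243)_J = +1 (Zolotarev's lemma cross-check).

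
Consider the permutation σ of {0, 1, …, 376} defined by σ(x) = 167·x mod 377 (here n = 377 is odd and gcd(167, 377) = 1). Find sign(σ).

Trace 294: π^k(294) = [294, 88, 370, 339, 63, 342, 187] for k=0..6.
Cycle type of π: 84×4 + 14×2 + 12 + 1; total 8 cycles.
Σ(ℓ_i−1) = 377−8 = 369; sign = (−1)^369 = -1.
(167|377)_J = -1 (Zolotarev's lemma cross-check).

-1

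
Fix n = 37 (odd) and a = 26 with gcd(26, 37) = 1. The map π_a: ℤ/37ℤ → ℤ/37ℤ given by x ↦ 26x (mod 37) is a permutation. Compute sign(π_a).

+1

Start at x=10: 10 → 1 → 26 → 10 (one orbit).
The orbit structure of x ↦ 26x mod 37: 13 orbits of sizes [3, 3, 3, 3, 3, 3, 3, 3, 3, 3, 3, 3, 1].
n − c = 37 − 13 = 24; sign = (−1)^24 = +1.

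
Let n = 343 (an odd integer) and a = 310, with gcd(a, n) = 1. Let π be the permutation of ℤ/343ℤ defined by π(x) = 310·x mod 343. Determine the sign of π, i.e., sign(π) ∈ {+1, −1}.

Start at x=2: 2 → 277 → 120 → 156 → 340 → 99 → 163 → … (one orbit).
Cycle lengths of π_310 on ℤ/343ℤ: [147, 147, 21, 21, 3, 3, 1]; 7 cycles in total.
7 cycles on 343: each ℓ→(−1)^(ℓ−1), product (−1)^336 = +1.

+1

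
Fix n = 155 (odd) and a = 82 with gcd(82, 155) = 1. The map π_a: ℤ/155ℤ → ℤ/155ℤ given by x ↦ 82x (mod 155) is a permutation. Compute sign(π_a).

-1

Orbit of 143 under x↦82x: [143, 101, 67, 69, 78, 41, 107]… (length divides ord_155(82)).
π_82 has 6 disjoint cycles with lengths [60, 60, 15, 15, 4, 1] on {0,…,154}.
Σ(ℓ_i−1) = 155−6 = 149; sign = (−1)^149 = -1.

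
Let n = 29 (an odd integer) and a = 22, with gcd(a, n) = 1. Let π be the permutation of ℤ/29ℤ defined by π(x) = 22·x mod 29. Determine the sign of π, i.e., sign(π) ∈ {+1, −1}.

+1

Orbit of 20 under x↦22x: [20, 5, 23, 13, 25, 28, 7]… (length divides ord_29(22)).
Cycle type of π: 14×2 + 1; total 3 cycles.
3 cycles on 29: each ℓ→(−1)^(ℓ−1), product (−1)^26 = +1.
Zolotarev: (22|29) = +1, matching the cycle-count sign.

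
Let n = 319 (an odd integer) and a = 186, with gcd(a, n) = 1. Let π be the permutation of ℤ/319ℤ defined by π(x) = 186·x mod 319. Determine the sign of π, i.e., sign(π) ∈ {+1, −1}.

Orbit of 186 under x↦186x: [186, 144, 307, 1]… (length divides ord_319(186)).
Cycle lengths of π_186 on ℤ/319ℤ: [4, 4, 4, 4, 4, 4, 4, 4, 4, 4, 4, 4, 4, 4, 4, 4, 4, 4, 4, 4, 4, 4, 4, 4, 4, 4, 4, 4, 4, 4, 4, 4, 4, 4, 4, 4, 4, 4, 4, 4, 4, 4, 4, 4, 4, 4, 4, 4, 4, 4, 4, 4, 4, 4, 4, 4, 4, 4, 4, 4, 4, 4, 4, 4, 4, 4, 4, 4, 4, 4, 4, 4, 4, 4, 4, 4, 4, 2, 2, 2, 2, 2, 1]; 83 cycles in total.
83 cycles on 319: each ℓ→(−1)^(ℓ−1), product (−1)^236 = +1.
The Jacobi symbol (186|319) = +1 (Zolotarev) agrees.

+1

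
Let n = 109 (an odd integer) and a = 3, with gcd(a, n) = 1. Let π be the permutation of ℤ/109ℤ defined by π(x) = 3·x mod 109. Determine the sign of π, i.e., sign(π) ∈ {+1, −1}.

Orbit of 27 under x↦3x: [27, 81, 25, 75, 7, 21, 63]… (length divides ord_109(3)).
Cycle type of π: 27×4 + 1; total 5 cycles.
n − c = 109 − 5 = 104; sign = (−1)^104 = +1.
Via Zolotarev, sign(π_{3}) = (3|109) = +1.

+1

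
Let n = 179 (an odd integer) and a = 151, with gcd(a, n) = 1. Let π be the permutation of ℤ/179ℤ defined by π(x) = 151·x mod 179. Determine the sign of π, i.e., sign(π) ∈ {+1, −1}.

+1

Trace 52: π^k(52) = [52, 155, 135, 158, 51, 4, 67] for k=0..6.
Decompose π into cycles: lengths [89, 89, 1] (3 cycles, including the fixed point 0).
3 cycles on 179: each ℓ→(−1)^(ℓ−1), product (−1)^176 = +1.
Check: (151/179) = +1 by Zolotarev.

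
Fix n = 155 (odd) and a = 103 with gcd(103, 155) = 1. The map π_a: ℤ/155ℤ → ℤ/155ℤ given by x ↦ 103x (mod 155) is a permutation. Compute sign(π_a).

Trace 101: π^k(101) = [101, 18, 149, 2, 51, 138, 109] for k=0..6.
Cycle type of π: 60×2 + 15×2 + 4 + 1; total 6 cycles.
n − c = 155 − 6 = 149; sign = (−1)^149 = -1.

-1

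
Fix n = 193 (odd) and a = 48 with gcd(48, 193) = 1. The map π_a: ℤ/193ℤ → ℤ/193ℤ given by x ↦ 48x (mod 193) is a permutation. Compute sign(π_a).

+1

Orbit of 16 under x↦48x: [16, 189, 1, 48, 181, 3, 144]… (length divides ord_193(48)).
5 cycles of lengths [48, 48, 48, 48, 1].
Σ(ℓ_i−1) = 193−5 = 188; sign = (−1)^188 = +1.
Via Zolotarev, sign(π_{48}) = (48|193) = +1.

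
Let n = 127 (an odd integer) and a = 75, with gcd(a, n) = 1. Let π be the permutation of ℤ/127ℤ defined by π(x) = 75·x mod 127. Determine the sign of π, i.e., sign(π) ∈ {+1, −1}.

Orbit of 108 under x↦75x: [108, 99, 59, 107, 24, 22, 126]… (length divides ord_127(75)).
Cycle lengths of π_75 on ℤ/127ℤ: [18, 18, 18, 18, 18, 18, 18, 1]; 8 cycles in total.
With 8 cycles on 127 points, sign = (−1)^{127−8} = -1.

-1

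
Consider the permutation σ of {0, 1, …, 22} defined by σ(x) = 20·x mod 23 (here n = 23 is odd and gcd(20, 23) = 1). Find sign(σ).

Start at x=9: 9 → 19 → 12 → 10 → 16 → 21 → 6 → … (one orbit).
Decompose π into cycles: lengths [22, 1] (2 cycles, including the fixed point 0).
Σ(ℓ_i−1) = 23−2 = 21; sign = (−1)^21 = -1.
Zolotarev: (20|23) = -1, matching the cycle-count sign.

-1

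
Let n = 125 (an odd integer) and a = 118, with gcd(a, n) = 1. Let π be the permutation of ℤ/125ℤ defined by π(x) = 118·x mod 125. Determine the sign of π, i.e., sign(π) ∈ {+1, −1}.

-1

Trace 74: π^k(74) = [74, 107, 1, 118, 49, 32, 26] for k=0..6.
The orbit structure of x ↦ 118x mod 125: 12 orbits of sizes [20, 20, 20, 20, 20, 4, 4, 4, 4, 4, 4, 1].
sign(π) = (−1)^{n − #cycles} = (−1)^{125−12} = (−1)^113 = -1.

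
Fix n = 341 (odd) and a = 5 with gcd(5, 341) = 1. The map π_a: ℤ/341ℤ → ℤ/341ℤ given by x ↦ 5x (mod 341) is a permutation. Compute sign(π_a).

Orbit of 67 under x↦5x: [67, 335, 311, 191, 273, 1, 5]… (length divides ord_341(5)).
33 cycles of lengths [15, 15, 15, 15, 15, 15, 15, 15, 15, 15, 15, 15, 15, 15, 15, 15, 15, 15, 15, 15, 5, 5, 3, 3, 3, 3, 3, 3, 3, 3, 3, 3, 1].
33 cycles on 341: each ℓ→(−1)^(ℓ−1), product (−1)^308 = +1.

+1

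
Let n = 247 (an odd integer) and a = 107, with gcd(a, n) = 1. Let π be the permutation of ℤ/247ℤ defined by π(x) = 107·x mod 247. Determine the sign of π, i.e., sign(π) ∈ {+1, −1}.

-1

Start at x=217: 217 → 1 → 107 → 87 → 170 → 159 → 217 (one orbit).
π_107 has 44 disjoint cycles with lengths [6, 6, 6, 6, 6, 6, 6, 6, 6, 6, 6, 6, 6, 6, 6, 6, 6, 6, 6, 6, 6, 6, 6, 6, 6, 6, 6, 6, 6, 6, 6, 6, 6, 6, 6, 6, 6, 6, 6, 3, 3, 3, 3, 1] on {0,…,246}.
247 − 44 = 203 transpositions; sign(π) = (−1)^203 = -1.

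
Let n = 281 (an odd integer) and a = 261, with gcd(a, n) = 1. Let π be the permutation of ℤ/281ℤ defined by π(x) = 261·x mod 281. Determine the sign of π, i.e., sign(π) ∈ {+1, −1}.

+1

Start at x=5: 5 → 181 → 33 → 183 → 274 → 140 → 10 → … (one orbit).
3 cycles of lengths [140, 140, 1].
3 cycles on 281: each ℓ→(−1)^(ℓ−1), product (−1)^278 = +1.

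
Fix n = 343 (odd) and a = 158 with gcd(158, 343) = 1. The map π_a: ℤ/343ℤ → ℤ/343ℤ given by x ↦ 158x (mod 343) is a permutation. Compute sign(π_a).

+1

Orbit of 44 under x↦158x: [44, 92, 130, 303, 197, 256, 317]… (length divides ord_343(158)).
Cycle type of π: 147×2 + 21×2 + 3×2 + 1; total 7 cycles.
7 cycles on 343: each ℓ→(−1)^(ℓ−1), product (−1)^336 = +1.
Zolotarev: (158|343) = +1, matching the cycle-count sign.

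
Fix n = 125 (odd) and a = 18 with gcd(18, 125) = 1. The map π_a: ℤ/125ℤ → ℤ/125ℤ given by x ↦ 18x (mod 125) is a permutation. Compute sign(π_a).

Trace 18: π^k(18) = [18, 74, 82, 101, 68, 99, 32] for k=0..6.
The orbit structure of x ↦ 18x mod 125: 12 orbits of sizes [20, 20, 20, 20, 20, 4, 4, 4, 4, 4, 4, 1].
Σ(ℓ_i−1) = 125−12 = 113; sign = (−1)^113 = -1.
Zolotarev: (18|125) = -1, matching the cycle-count sign.

-1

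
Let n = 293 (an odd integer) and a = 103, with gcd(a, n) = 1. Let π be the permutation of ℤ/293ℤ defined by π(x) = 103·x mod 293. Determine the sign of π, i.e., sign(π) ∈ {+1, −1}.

-1

Orbit of 240 under x↦103x: [240, 108, 283, 142, 269, 165, 1]… (length divides ord_293(103)).
π_103 has 2 disjoint cycles with lengths [292, 1] on {0,…,292}.
n − c = 293 − 2 = 291; sign = (−1)^291 = -1.
(103|293)_J = -1 (Zolotarev's lemma cross-check).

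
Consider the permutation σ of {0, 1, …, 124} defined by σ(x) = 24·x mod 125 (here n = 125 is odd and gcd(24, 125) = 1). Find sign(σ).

Start at x=26: 26 → 124 → 101 → 49 → 51 → 99 → 1 → … (one orbit).
Cycle lengths of π_24 on ℤ/125ℤ: [10, 10, 10, 10, 10, 10, 10, 10, 10, 10, 2, 2, 2, 2, 2, 2, 2, 2, 2, 2, 2, 2, 1]; 23 cycles in total.
23 cycles on 125: each ℓ→(−1)^(ℓ−1), product (−1)^102 = +1.

+1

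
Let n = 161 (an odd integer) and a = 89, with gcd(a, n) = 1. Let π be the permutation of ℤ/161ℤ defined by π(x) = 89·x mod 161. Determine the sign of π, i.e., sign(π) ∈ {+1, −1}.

Orbit of 123 under x↦89x: [123, 160, 72, 129, 50, 103, 151]… (length divides ord_161(89)).
Cycle type of π: 66×2 + 22 + 6 + 1; total 5 cycles.
n − c = 161 − 5 = 156; sign = (−1)^156 = +1.
(89|161)_J = +1 (Zolotarev's lemma cross-check).

+1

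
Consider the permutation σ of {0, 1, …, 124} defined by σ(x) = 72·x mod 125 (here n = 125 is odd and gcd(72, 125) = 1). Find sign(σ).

-1

Orbit of 92 under x↦72x: [92, 124, 53, 66, 2, 19, 118]… (length divides ord_125(72)).
π_72 has 4 disjoint cycles with lengths [100, 20, 4, 1] on {0,…,124}.
4 cycles on 125: each ℓ→(−1)^(ℓ−1), product (−1)^121 = -1.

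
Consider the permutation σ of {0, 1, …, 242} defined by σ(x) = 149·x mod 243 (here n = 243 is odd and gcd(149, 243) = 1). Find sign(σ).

Orbit of 190 under x↦149x: [190, 122, 196, 44, 238, 227, 46]… (length divides ord_243(149)).
6 cycles of lengths [162, 54, 18, 6, 2, 1].
sign(π) = (−1)^{n − #cycles} = (−1)^{243−6} = (−1)^237 = -1.

-1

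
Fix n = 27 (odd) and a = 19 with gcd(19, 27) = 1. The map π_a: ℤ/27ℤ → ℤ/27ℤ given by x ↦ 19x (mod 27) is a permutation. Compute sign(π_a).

Start at x=10: 10 → 1 → 19 → 10 (one orbit).
The orbit structure of x ↦ 19x mod 27: 15 orbits of sizes [3, 3, 3, 3, 3, 3, 1, 1, 1, 1, 1, 1, 1, 1, 1].
15 cycles on 27: each ℓ→(−1)^(ℓ−1), product (−1)^12 = +1.

+1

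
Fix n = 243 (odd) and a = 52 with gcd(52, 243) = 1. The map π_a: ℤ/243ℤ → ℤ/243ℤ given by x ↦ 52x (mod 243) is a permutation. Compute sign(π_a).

Start at x=16: 16 → 103 → 10 → 34 → 67 → 82 → 133 → … (one orbit).
Cycle lengths of π_52 on ℤ/243ℤ: [81, 81, 27, 27, 9, 9, 3, 3, 1, 1, 1]; 11 cycles in total.
11 cycles on 243: each ℓ→(−1)^(ℓ−1), product (−1)^232 = +1.
Via Zolotarev, sign(π_{52}) = (52|243) = +1.

+1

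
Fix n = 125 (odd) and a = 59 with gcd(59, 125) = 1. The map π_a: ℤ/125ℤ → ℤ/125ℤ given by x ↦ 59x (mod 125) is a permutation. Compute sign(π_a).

Start at x=71: 71 → 64 → 26 → 34 → 6 → 104 → 11 → … (one orbit).
Decompose π into cycles: lengths [50, 50, 10, 10, 2, 2, 1] (7 cycles, including the fixed point 0).
7 cycles on 125: each ℓ→(−1)^(ℓ−1), product (−1)^118 = +1.
Via Zolotarev, sign(π_{59}) = (59|125) = +1.

+1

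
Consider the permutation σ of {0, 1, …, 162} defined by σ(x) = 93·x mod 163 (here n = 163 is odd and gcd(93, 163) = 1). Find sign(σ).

Start at x=156: 156 → 1 → 93 → 10 → 115 → 100 → 9 → … (one orbit).
The orbit structure of x ↦ 93x mod 163: 3 orbits of sizes [81, 81, 1].
3 cycles on 163: each ℓ→(−1)^(ℓ−1), product (−1)^160 = +1.
Check: (93/163) = +1 by Zolotarev.

+1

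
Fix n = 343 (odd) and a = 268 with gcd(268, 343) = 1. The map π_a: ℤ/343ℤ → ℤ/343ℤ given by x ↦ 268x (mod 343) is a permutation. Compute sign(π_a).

Orbit of 85 under x↦268x: [85, 142, 326, 246, 72, 88, 260]… (length divides ord_343(268)).
π_268 has 7 disjoint cycles with lengths [147, 147, 21, 21, 3, 3, 1] on {0,…,342}.
7 cycles on 343: each ℓ→(−1)^(ℓ−1), product (−1)^336 = +1.
(268|343)_J = +1 (Zolotarev's lemma cross-check).

+1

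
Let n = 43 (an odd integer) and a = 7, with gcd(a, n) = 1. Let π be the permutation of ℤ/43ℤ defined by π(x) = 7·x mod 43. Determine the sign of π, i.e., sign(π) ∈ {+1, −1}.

Trace 6: π^k(6) = [6, 42, 36, 37, 1, 7] for k=0..5.
Cycle type of π: 6×7 + 1; total 8 cycles.
With 8 cycles on 43 points, sign = (−1)^{43−8} = -1.

-1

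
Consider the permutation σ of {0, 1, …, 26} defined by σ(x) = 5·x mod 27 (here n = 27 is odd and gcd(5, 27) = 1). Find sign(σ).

Orbit of 14 under x↦5x: [14, 16, 26, 22, 2, 10, 23]… (length divides ord_27(5)).
Cycle lengths of π_5 on ℤ/27ℤ: [18, 6, 2, 1]; 4 cycles in total.
With 4 cycles on 27 points, sign = (−1)^{27−4} = -1.

-1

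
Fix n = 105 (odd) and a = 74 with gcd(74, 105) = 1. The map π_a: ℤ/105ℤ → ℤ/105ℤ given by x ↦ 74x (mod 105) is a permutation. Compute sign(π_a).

Start at x=44: 44 → 1 → 74 → 16 → 29 → 46 → 44 (one orbit).
Cycle type of π: 6×14 + 3×2 + 2×7 + 1; total 24 cycles.
n − c = 105 − 24 = 81; sign = (−1)^81 = -1.

-1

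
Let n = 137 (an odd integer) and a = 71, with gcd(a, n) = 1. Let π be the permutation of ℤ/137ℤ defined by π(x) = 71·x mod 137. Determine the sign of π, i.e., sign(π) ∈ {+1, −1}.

-1

Orbit of 65 under x↦71x: [65, 94, 98, 108, 133, 127, 112]… (length divides ord_137(71)).
2 cycles of lengths [136, 1].
Σ(ℓ_i−1) = 137−2 = 135; sign = (−1)^135 = -1.
Check: (71/137) = -1 by Zolotarev.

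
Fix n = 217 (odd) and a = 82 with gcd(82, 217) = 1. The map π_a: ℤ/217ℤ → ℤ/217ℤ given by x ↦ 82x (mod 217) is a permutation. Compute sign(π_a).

-1

Start at x=8: 8 → 5 → 193 → 202 → 72 → 45 → 1 → … (one orbit).
Cycle type of π: 30×6 + 15×2 + 6 + 1; total 10 cycles.
sign(π) = (−1)^{n − #cycles} = (−1)^{217−10} = (−1)^207 = -1.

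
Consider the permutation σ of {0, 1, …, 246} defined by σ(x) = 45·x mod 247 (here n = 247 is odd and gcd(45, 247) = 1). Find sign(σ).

Start at x=178: 178 → 106 → 77 → 7 → 68 → 96 → 121 → … (one orbit).
π_45 has 26 disjoint cycles with lengths [12, 12, 12, 12, 12, 12, 12, 12, 12, 12, 12, 12, 12, 12, 12, 12, 12, 12, 12, 3, 3, 3, 3, 3, 3, 1] on {0,…,246}.
With 26 cycles on 247 points, sign = (−1)^{247−26} = -1.
Zolotarev: (45|247) = -1, matching the cycle-count sign.

-1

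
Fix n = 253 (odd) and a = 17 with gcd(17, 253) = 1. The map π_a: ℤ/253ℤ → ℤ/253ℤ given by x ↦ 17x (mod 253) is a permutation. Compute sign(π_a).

+1

Trace 70: π^k(70) = [70, 178, 243, 83, 146, 205, 196] for k=0..6.
Decompose π into cycles: lengths [110, 110, 22, 10, 1] (5 cycles, including the fixed point 0).
With 5 cycles on 253 points, sign = (−1)^{253−5} = +1.
Via Zolotarev, sign(π_{17}) = (17|253) = +1.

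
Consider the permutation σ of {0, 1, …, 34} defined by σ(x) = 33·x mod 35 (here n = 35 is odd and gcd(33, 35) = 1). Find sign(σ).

Trace 16: π^k(16) = [16, 3, 29, 12, 11, 13, 9] for k=0..6.
The orbit structure of x ↦ 33x mod 35: 5 orbits of sizes [12, 12, 6, 4, 1].
Σ(ℓ_i−1) = 35−5 = 30; sign = (−1)^30 = +1.
(33|35)_J = +1 (Zolotarev's lemma cross-check).

+1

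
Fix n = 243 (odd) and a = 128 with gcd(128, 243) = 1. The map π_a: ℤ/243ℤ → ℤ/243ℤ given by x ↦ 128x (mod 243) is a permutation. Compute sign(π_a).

-1

Orbit of 29 under x↦128x: [29, 67, 71, 97, 23, 28, 182]… (length divides ord_243(128)).
π_128 has 6 disjoint cycles with lengths [162, 54, 18, 6, 2, 1] on {0,…,242}.
With 6 cycles on 243 points, sign = (−1)^{243−6} = -1.
(128|243)_J = -1 (Zolotarev's lemma cross-check).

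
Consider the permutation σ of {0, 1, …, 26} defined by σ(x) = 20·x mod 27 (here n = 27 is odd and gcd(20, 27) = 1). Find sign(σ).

Start at x=17: 17 → 16 → 23 → 1 → 20 → 22 → 8 → … (one orbit).
The orbit structure of x ↦ 20x mod 27: 4 orbits of sizes [18, 6, 2, 1].
n − c = 27 − 4 = 23; sign = (−1)^23 = -1.
(20|27)_J = -1 (Zolotarev's lemma cross-check).

-1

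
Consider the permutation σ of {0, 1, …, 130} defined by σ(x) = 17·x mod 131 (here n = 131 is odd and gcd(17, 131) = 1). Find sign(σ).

-1

Trace 46: π^k(46) = [46, 127, 63, 23, 129, 97, 77] for k=0..6.
The orbit structure of x ↦ 17x mod 131: 2 orbits of sizes [130, 1].
With 2 cycles on 131 points, sign = (−1)^{131−2} = -1.
Via Zolotarev, sign(π_{17}) = (17|131) = -1.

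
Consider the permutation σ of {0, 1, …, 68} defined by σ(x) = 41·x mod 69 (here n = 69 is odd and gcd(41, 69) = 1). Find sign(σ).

Trace 49: π^k(49) = [49, 8, 52, 62, 58, 32, 1] for k=0..6.
π_41 has 6 disjoint cycles with lengths [22, 22, 11, 11, 2, 1] on {0,…,68}.
With 6 cycles on 69 points, sign = (−1)^{69−6} = -1.

-1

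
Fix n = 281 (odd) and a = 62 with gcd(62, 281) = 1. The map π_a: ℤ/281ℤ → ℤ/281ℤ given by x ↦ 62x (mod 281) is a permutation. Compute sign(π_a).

Orbit of 241 under x↦62x: [241, 49, 228, 86, 274, 128, 68]… (length divides ord_281(62)).
The orbit structure of x ↦ 62x mod 281: 15 orbits of sizes [20, 20, 20, 20, 20, 20, 20, 20, 20, 20, 20, 20, 20, 20, 1].
n − c = 281 − 15 = 266; sign = (−1)^266 = +1.
Zolotarev: (62|281) = +1, matching the cycle-count sign.

+1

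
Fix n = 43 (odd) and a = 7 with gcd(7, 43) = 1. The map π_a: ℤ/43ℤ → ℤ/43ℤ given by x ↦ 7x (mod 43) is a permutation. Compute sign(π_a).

-1

Start at x=7: 7 → 6 → 42 → 36 → 37 → 1 → 7 (one orbit).
8 cycles of lengths [6, 6, 6, 6, 6, 6, 6, 1].
n − c = 43 − 8 = 35; sign = (−1)^35 = -1.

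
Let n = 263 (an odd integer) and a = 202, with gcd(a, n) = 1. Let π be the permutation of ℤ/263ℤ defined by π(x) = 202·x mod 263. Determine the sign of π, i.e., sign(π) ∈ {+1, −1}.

Orbit of 133 under x↦202x: [133, 40, 190, 245, 46, 87, 216]… (length divides ord_263(202)).
Cycle type of π: 262 + 1; total 2 cycles.
263 − 2 = 261 transpositions; sign(π) = (−1)^261 = -1.

-1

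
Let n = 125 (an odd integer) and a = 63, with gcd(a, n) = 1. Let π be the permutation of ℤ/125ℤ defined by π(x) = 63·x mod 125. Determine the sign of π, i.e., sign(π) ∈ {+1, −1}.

Orbit of 79 under x↦63x: [79, 102, 51, 88, 44, 22, 11]… (length divides ord_125(63)).
Cycle type of π: 100 + 20 + 4 + 1; total 4 cycles.
sign(π) = (−1)^{n − #cycles} = (−1)^{125−4} = (−1)^121 = -1.
Zolotarev: (63|125) = -1, matching the cycle-count sign.

-1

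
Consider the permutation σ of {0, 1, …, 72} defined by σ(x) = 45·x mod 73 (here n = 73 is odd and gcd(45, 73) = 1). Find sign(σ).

-1

Orbit of 12 under x↦45x: [12, 29, 64, 33, 25, 30, 36]… (length divides ord_73(45)).
The orbit structure of x ↦ 45x mod 73: 2 orbits of sizes [72, 1].
Σ(ℓ_i−1) = 73−2 = 71; sign = (−1)^71 = -1.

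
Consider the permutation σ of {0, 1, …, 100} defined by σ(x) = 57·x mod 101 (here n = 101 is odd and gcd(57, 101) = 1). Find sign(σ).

Start at x=44: 44 → 84 → 41 → 14 → 91 → 36 → 32 → … (one orbit).
π_57 has 6 disjoint cycles with lengths [20, 20, 20, 20, 20, 1] on {0,…,100}.
101 − 6 = 95 transpositions; sign(π) = (−1)^95 = -1.
Check: (57/101) = -1 by Zolotarev.

-1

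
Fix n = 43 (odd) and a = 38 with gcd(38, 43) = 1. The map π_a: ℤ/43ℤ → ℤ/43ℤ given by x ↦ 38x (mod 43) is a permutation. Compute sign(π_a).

Orbit of 4 under x↦38x: [4, 23, 14, 16, 6, 13, 21]… (length divides ord_43(38)).
The orbit structure of x ↦ 38x mod 43: 3 orbits of sizes [21, 21, 1].
3 cycles on 43: each ℓ→(−1)^(ℓ−1), product (−1)^40 = +1.
Via Zolotarev, sign(π_{38}) = (38|43) = +1.

+1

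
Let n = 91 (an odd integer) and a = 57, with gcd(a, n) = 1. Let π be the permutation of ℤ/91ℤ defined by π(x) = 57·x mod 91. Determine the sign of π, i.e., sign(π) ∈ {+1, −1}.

Start at x=8: 8 → 1 → 57 → 64 → 8 (one orbit).
Decompose π into cycles: lengths [4, 4, 4, 4, 4, 4, 4, 4, 4, 4, 4, 4, 4, 4, 4, 4, 4, 4, 4, 4, 4, 1, 1, 1, 1, 1, 1, 1] (28 cycles, including the fixed point 0).
Σ(ℓ_i−1) = 91−28 = 63; sign = (−1)^63 = -1.
The Jacobi symbol (57|91) = -1 (Zolotarev) agrees.

-1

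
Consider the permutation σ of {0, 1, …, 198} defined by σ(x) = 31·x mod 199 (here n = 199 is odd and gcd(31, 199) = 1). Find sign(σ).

+1

Start at x=112: 112 → 89 → 172 → 158 → 122 → 1 → 31 → … (one orbit).
Cycle lengths of π_31 on ℤ/199ℤ: [99, 99, 1]; 3 cycles in total.
With 3 cycles on 199 points, sign = (−1)^{199−3} = +1.
Zolotarev: (31|199) = +1, matching the cycle-count sign.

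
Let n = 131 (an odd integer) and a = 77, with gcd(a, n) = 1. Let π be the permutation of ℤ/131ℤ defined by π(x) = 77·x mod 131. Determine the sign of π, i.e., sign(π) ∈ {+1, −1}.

Start at x=27: 27 → 114 → 1 → 77 → 34 → 129 → 108 → … (one orbit).
π_77 has 3 disjoint cycles with lengths [65, 65, 1] on {0,…,130}.
sign(π) = (−1)^{n − #cycles} = (−1)^{131−3} = (−1)^128 = +1.
Check: (77/131) = +1 by Zolotarev.

+1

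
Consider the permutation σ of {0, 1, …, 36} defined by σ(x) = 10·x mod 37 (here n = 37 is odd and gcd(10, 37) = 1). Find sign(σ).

+1

Trace 26: π^k(26) = [26, 1, 10] for k=0..2.
Cycle type of π: 3×12 + 1; total 13 cycles.
sign(π) = (−1)^{n − #cycles} = (−1)^{37−13} = (−1)^24 = +1.
Via Zolotarev, sign(π_{10}) = (10|37) = +1.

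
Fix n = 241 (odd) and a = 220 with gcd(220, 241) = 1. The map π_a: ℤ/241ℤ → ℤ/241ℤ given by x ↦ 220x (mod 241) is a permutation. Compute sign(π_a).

Start at x=216: 216 → 43 → 61 → 165 → 150 → 224 → 116 → … (one orbit).
Decompose π into cycles: lengths [80, 80, 80, 1] (4 cycles, including the fixed point 0).
4 cycles on 241: each ℓ→(−1)^(ℓ−1), product (−1)^237 = -1.
The Jacobi symbol (220|241) = -1 (Zolotarev) agrees.

-1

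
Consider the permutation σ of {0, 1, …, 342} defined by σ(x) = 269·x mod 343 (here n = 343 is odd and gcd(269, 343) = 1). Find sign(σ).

-1

Orbit of 64 under x↦269x: [64, 66, 261, 237, 298, 243, 197]… (length divides ord_343(269)).
Decompose π into cycles: lengths [294, 42, 6, 1] (4 cycles, including the fixed point 0).
sign(π) = (−1)^{n − #cycles} = (−1)^{343−4} = (−1)^339 = -1.
Via Zolotarev, sign(π_{269}) = (269|343) = -1.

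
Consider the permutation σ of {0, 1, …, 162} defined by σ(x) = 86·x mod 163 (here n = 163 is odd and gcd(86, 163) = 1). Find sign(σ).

Orbit of 28 under x↦86x: [28, 126, 78, 25, 31, 58, 98]… (length divides ord_163(86)).
π_86 has 4 disjoint cycles with lengths [54, 54, 54, 1] on {0,…,162}.
sign(π) = (−1)^{n − #cycles} = (−1)^{163−4} = (−1)^159 = -1.
The Jacobi symbol (86|163) = -1 (Zolotarev) agrees.

-1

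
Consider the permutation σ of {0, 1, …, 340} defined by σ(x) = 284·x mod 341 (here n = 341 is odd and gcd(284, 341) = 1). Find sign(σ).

+1

Trace 125: π^k(125) = [125, 36, 335, 1, 284, 180, 311] for k=0..6.
The orbit structure of x ↦ 284x mod 341: 33 orbits of sizes [15, 15, 15, 15, 15, 15, 15, 15, 15, 15, 15, 15, 15, 15, 15, 15, 15, 15, 15, 15, 5, 5, 3, 3, 3, 3, 3, 3, 3, 3, 3, 3, 1].
n − c = 341 − 33 = 308; sign = (−1)^308 = +1.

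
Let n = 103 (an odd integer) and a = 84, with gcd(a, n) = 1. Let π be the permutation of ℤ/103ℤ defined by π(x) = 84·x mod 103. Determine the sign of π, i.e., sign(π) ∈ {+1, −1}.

-1

Trace 43: π^k(43) = [43, 7, 73, 55, 88, 79, 44] for k=0..6.
Cycle lengths of π_84 on ℤ/103ℤ: [102, 1]; 2 cycles in total.
103 − 2 = 101 transpositions; sign(π) = (−1)^101 = -1.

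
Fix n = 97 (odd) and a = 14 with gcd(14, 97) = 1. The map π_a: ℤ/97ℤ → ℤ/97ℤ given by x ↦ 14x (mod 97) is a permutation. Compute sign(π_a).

Orbit of 26 under x↦14x: [26, 73, 52, 49, 7, 1, 14]… (length divides ord_97(14)).
π_14 has 2 disjoint cycles with lengths [96, 1] on {0,…,96}.
97 − 2 = 95 transpositions; sign(π) = (−1)^95 = -1.

-1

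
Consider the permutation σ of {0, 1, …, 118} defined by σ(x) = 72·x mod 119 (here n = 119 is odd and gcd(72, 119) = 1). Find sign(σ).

Start at x=50: 50 → 30 → 18 → 106 → 16 → 81 → 1 → … (one orbit).
Decompose π into cycles: lengths [12, 12, 12, 12, 12, 12, 12, 12, 4, 4, 4, 4, 3, 3, 1] (15 cycles, including the fixed point 0).
n − c = 119 − 15 = 104; sign = (−1)^104 = +1.

+1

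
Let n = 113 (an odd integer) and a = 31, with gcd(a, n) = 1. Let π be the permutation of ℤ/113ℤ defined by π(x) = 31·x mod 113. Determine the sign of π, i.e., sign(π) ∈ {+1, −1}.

+1

Trace 44: π^k(44) = [44, 8, 22, 4, 11, 2, 62] for k=0..6.
3 cycles of lengths [56, 56, 1].
113 − 3 = 110 transpositions; sign(π) = (−1)^110 = +1.
Via Zolotarev, sign(π_{31}) = (31|113) = +1.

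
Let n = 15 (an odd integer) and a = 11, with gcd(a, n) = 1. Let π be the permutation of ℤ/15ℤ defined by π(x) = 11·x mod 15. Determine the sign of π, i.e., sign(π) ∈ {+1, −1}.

-1

Start at x=1: 1 → 11 → 1 (one orbit).
Cycle type of π: 2×5 + 1×5; total 10 cycles.
With 10 cycles on 15 points, sign = (−1)^{15−10} = -1.
(11|15)_J = -1 (Zolotarev's lemma cross-check).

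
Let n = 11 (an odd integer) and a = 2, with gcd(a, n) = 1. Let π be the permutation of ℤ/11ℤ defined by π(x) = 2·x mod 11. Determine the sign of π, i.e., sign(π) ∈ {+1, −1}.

-1

Trace 3: π^k(3) = [3, 6, 1, 2, 4, 8, 5] for k=0..6.
The orbit structure of x ↦ 2x mod 11: 2 orbits of sizes [10, 1].
11 − 2 = 9 transpositions; sign(π) = (−1)^9 = -1.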